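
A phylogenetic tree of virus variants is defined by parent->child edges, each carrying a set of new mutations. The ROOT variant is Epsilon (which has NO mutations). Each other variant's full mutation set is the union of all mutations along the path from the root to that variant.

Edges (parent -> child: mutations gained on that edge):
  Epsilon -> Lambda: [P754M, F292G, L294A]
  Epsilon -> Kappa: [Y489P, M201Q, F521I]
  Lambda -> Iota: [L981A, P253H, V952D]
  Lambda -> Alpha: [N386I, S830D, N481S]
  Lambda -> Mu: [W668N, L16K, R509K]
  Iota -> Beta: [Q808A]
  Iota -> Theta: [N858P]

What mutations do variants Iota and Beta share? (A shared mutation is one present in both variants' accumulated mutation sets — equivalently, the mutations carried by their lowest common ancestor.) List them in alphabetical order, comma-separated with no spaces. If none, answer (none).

Answer: F292G,L294A,L981A,P253H,P754M,V952D

Derivation:
Accumulating mutations along path to Iota:
  At Epsilon: gained [] -> total []
  At Lambda: gained ['P754M', 'F292G', 'L294A'] -> total ['F292G', 'L294A', 'P754M']
  At Iota: gained ['L981A', 'P253H', 'V952D'] -> total ['F292G', 'L294A', 'L981A', 'P253H', 'P754M', 'V952D']
Mutations(Iota) = ['F292G', 'L294A', 'L981A', 'P253H', 'P754M', 'V952D']
Accumulating mutations along path to Beta:
  At Epsilon: gained [] -> total []
  At Lambda: gained ['P754M', 'F292G', 'L294A'] -> total ['F292G', 'L294A', 'P754M']
  At Iota: gained ['L981A', 'P253H', 'V952D'] -> total ['F292G', 'L294A', 'L981A', 'P253H', 'P754M', 'V952D']
  At Beta: gained ['Q808A'] -> total ['F292G', 'L294A', 'L981A', 'P253H', 'P754M', 'Q808A', 'V952D']
Mutations(Beta) = ['F292G', 'L294A', 'L981A', 'P253H', 'P754M', 'Q808A', 'V952D']
Intersection: ['F292G', 'L294A', 'L981A', 'P253H', 'P754M', 'V952D'] ∩ ['F292G', 'L294A', 'L981A', 'P253H', 'P754M', 'Q808A', 'V952D'] = ['F292G', 'L294A', 'L981A', 'P253H', 'P754M', 'V952D']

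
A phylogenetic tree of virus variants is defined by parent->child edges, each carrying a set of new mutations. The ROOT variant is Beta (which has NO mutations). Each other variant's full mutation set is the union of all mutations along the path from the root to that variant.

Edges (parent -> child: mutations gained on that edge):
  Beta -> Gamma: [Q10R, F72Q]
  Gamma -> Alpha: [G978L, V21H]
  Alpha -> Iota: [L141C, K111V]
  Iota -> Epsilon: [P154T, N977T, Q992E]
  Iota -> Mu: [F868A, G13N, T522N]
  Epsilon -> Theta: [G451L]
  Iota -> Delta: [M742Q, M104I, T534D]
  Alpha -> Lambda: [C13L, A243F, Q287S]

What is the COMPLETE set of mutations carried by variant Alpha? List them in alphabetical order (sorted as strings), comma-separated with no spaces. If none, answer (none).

At Beta: gained [] -> total []
At Gamma: gained ['Q10R', 'F72Q'] -> total ['F72Q', 'Q10R']
At Alpha: gained ['G978L', 'V21H'] -> total ['F72Q', 'G978L', 'Q10R', 'V21H']

Answer: F72Q,G978L,Q10R,V21H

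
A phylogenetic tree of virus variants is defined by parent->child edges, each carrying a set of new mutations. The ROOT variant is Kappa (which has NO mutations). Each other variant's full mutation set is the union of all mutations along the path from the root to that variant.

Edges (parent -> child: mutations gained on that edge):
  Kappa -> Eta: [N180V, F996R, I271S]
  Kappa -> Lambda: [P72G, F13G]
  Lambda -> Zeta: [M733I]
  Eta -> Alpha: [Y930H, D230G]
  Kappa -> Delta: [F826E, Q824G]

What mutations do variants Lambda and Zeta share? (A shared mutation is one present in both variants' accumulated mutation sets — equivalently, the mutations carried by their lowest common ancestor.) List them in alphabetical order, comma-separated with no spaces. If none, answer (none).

Accumulating mutations along path to Lambda:
  At Kappa: gained [] -> total []
  At Lambda: gained ['P72G', 'F13G'] -> total ['F13G', 'P72G']
Mutations(Lambda) = ['F13G', 'P72G']
Accumulating mutations along path to Zeta:
  At Kappa: gained [] -> total []
  At Lambda: gained ['P72G', 'F13G'] -> total ['F13G', 'P72G']
  At Zeta: gained ['M733I'] -> total ['F13G', 'M733I', 'P72G']
Mutations(Zeta) = ['F13G', 'M733I', 'P72G']
Intersection: ['F13G', 'P72G'] ∩ ['F13G', 'M733I', 'P72G'] = ['F13G', 'P72G']

Answer: F13G,P72G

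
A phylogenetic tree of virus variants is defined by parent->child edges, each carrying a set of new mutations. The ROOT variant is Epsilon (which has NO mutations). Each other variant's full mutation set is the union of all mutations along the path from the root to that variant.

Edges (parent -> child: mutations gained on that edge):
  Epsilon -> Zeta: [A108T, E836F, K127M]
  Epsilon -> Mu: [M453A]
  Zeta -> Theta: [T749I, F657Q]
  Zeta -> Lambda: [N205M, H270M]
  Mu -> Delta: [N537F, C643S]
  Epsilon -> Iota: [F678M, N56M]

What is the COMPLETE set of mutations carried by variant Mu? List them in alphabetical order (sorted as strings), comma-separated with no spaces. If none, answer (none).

At Epsilon: gained [] -> total []
At Mu: gained ['M453A'] -> total ['M453A']

Answer: M453A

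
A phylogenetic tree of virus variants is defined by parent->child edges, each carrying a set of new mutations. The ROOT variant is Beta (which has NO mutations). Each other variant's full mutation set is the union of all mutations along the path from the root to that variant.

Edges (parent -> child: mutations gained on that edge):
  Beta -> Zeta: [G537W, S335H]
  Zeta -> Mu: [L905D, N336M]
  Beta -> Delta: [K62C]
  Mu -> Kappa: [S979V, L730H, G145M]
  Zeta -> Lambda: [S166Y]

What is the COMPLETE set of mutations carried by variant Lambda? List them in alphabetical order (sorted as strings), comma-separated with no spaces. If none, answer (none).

Answer: G537W,S166Y,S335H

Derivation:
At Beta: gained [] -> total []
At Zeta: gained ['G537W', 'S335H'] -> total ['G537W', 'S335H']
At Lambda: gained ['S166Y'] -> total ['G537W', 'S166Y', 'S335H']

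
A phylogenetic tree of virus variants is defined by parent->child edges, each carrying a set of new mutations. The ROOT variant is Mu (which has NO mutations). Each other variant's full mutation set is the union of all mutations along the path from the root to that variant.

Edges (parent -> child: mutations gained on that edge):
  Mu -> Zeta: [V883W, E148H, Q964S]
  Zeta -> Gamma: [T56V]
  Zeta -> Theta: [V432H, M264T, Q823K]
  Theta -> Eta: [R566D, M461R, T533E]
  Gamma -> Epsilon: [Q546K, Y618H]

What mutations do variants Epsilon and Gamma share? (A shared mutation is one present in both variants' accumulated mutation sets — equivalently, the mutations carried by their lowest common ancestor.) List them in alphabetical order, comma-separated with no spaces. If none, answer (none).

Answer: E148H,Q964S,T56V,V883W

Derivation:
Accumulating mutations along path to Epsilon:
  At Mu: gained [] -> total []
  At Zeta: gained ['V883W', 'E148H', 'Q964S'] -> total ['E148H', 'Q964S', 'V883W']
  At Gamma: gained ['T56V'] -> total ['E148H', 'Q964S', 'T56V', 'V883W']
  At Epsilon: gained ['Q546K', 'Y618H'] -> total ['E148H', 'Q546K', 'Q964S', 'T56V', 'V883W', 'Y618H']
Mutations(Epsilon) = ['E148H', 'Q546K', 'Q964S', 'T56V', 'V883W', 'Y618H']
Accumulating mutations along path to Gamma:
  At Mu: gained [] -> total []
  At Zeta: gained ['V883W', 'E148H', 'Q964S'] -> total ['E148H', 'Q964S', 'V883W']
  At Gamma: gained ['T56V'] -> total ['E148H', 'Q964S', 'T56V', 'V883W']
Mutations(Gamma) = ['E148H', 'Q964S', 'T56V', 'V883W']
Intersection: ['E148H', 'Q546K', 'Q964S', 'T56V', 'V883W', 'Y618H'] ∩ ['E148H', 'Q964S', 'T56V', 'V883W'] = ['E148H', 'Q964S', 'T56V', 'V883W']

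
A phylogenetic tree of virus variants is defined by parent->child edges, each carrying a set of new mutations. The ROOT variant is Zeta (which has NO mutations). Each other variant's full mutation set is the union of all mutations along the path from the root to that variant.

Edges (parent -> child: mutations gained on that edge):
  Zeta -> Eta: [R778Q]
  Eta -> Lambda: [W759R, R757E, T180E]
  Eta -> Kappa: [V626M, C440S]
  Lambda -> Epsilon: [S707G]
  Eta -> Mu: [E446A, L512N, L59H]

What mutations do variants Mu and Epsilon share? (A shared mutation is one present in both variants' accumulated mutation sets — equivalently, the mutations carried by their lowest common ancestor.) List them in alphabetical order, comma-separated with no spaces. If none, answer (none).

Accumulating mutations along path to Mu:
  At Zeta: gained [] -> total []
  At Eta: gained ['R778Q'] -> total ['R778Q']
  At Mu: gained ['E446A', 'L512N', 'L59H'] -> total ['E446A', 'L512N', 'L59H', 'R778Q']
Mutations(Mu) = ['E446A', 'L512N', 'L59H', 'R778Q']
Accumulating mutations along path to Epsilon:
  At Zeta: gained [] -> total []
  At Eta: gained ['R778Q'] -> total ['R778Q']
  At Lambda: gained ['W759R', 'R757E', 'T180E'] -> total ['R757E', 'R778Q', 'T180E', 'W759R']
  At Epsilon: gained ['S707G'] -> total ['R757E', 'R778Q', 'S707G', 'T180E', 'W759R']
Mutations(Epsilon) = ['R757E', 'R778Q', 'S707G', 'T180E', 'W759R']
Intersection: ['E446A', 'L512N', 'L59H', 'R778Q'] ∩ ['R757E', 'R778Q', 'S707G', 'T180E', 'W759R'] = ['R778Q']

Answer: R778Q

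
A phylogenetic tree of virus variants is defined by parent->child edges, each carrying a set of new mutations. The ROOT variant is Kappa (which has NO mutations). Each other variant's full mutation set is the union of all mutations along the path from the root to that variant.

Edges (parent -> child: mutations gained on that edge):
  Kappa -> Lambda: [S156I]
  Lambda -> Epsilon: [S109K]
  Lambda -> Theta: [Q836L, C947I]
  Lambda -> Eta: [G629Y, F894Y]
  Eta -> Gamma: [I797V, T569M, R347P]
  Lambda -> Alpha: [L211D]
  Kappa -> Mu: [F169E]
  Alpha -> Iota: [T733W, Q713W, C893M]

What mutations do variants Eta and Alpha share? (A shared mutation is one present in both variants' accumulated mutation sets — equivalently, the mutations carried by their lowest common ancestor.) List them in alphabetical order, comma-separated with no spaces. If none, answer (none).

Answer: S156I

Derivation:
Accumulating mutations along path to Eta:
  At Kappa: gained [] -> total []
  At Lambda: gained ['S156I'] -> total ['S156I']
  At Eta: gained ['G629Y', 'F894Y'] -> total ['F894Y', 'G629Y', 'S156I']
Mutations(Eta) = ['F894Y', 'G629Y', 'S156I']
Accumulating mutations along path to Alpha:
  At Kappa: gained [] -> total []
  At Lambda: gained ['S156I'] -> total ['S156I']
  At Alpha: gained ['L211D'] -> total ['L211D', 'S156I']
Mutations(Alpha) = ['L211D', 'S156I']
Intersection: ['F894Y', 'G629Y', 'S156I'] ∩ ['L211D', 'S156I'] = ['S156I']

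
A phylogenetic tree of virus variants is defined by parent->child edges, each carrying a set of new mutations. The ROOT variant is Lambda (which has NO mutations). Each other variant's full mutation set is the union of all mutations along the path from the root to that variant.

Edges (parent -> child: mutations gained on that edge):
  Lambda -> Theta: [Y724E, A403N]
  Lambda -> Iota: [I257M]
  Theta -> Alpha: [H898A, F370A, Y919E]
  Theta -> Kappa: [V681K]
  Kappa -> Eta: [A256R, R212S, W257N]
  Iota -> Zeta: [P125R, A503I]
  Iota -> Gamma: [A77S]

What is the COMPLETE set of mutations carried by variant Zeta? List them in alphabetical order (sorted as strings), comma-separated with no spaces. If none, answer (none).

At Lambda: gained [] -> total []
At Iota: gained ['I257M'] -> total ['I257M']
At Zeta: gained ['P125R', 'A503I'] -> total ['A503I', 'I257M', 'P125R']

Answer: A503I,I257M,P125R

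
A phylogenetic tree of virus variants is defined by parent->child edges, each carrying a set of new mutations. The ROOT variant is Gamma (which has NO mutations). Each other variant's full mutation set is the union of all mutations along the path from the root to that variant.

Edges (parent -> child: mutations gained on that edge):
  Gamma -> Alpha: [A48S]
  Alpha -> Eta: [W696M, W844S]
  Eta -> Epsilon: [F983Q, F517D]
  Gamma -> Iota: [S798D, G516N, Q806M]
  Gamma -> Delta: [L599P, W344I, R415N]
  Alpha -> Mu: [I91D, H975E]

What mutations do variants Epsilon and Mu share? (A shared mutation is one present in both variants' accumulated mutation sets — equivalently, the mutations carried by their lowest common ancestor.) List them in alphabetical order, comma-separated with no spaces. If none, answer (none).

Accumulating mutations along path to Epsilon:
  At Gamma: gained [] -> total []
  At Alpha: gained ['A48S'] -> total ['A48S']
  At Eta: gained ['W696M', 'W844S'] -> total ['A48S', 'W696M', 'W844S']
  At Epsilon: gained ['F983Q', 'F517D'] -> total ['A48S', 'F517D', 'F983Q', 'W696M', 'W844S']
Mutations(Epsilon) = ['A48S', 'F517D', 'F983Q', 'W696M', 'W844S']
Accumulating mutations along path to Mu:
  At Gamma: gained [] -> total []
  At Alpha: gained ['A48S'] -> total ['A48S']
  At Mu: gained ['I91D', 'H975E'] -> total ['A48S', 'H975E', 'I91D']
Mutations(Mu) = ['A48S', 'H975E', 'I91D']
Intersection: ['A48S', 'F517D', 'F983Q', 'W696M', 'W844S'] ∩ ['A48S', 'H975E', 'I91D'] = ['A48S']

Answer: A48S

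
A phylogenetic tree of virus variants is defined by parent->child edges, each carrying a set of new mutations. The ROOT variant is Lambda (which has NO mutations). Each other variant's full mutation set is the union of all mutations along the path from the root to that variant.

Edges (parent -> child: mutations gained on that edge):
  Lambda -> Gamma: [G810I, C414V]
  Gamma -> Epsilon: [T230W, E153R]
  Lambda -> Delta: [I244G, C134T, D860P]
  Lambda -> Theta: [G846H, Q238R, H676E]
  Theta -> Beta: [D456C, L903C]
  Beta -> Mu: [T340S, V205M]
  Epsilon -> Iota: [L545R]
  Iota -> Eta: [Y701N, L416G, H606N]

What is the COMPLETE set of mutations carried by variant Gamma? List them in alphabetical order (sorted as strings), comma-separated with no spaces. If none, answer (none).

Answer: C414V,G810I

Derivation:
At Lambda: gained [] -> total []
At Gamma: gained ['G810I', 'C414V'] -> total ['C414V', 'G810I']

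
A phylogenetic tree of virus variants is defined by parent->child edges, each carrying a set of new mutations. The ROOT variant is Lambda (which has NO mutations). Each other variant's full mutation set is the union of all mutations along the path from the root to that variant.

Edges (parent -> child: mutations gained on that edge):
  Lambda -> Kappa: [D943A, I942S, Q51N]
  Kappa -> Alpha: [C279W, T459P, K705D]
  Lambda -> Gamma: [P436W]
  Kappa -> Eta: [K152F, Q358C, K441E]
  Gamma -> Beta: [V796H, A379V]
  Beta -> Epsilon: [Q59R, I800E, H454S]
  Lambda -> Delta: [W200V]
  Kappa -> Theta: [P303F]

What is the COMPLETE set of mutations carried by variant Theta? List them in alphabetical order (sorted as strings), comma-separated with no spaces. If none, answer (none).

Answer: D943A,I942S,P303F,Q51N

Derivation:
At Lambda: gained [] -> total []
At Kappa: gained ['D943A', 'I942S', 'Q51N'] -> total ['D943A', 'I942S', 'Q51N']
At Theta: gained ['P303F'] -> total ['D943A', 'I942S', 'P303F', 'Q51N']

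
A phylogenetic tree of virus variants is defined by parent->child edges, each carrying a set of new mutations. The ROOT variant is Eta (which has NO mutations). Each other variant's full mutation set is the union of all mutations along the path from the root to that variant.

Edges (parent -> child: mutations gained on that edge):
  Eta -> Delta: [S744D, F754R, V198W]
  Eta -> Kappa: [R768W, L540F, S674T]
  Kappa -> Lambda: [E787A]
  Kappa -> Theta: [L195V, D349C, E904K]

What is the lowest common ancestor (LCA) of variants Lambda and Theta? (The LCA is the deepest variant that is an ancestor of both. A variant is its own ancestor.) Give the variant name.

Answer: Kappa

Derivation:
Path from root to Lambda: Eta -> Kappa -> Lambda
  ancestors of Lambda: {Eta, Kappa, Lambda}
Path from root to Theta: Eta -> Kappa -> Theta
  ancestors of Theta: {Eta, Kappa, Theta}
Common ancestors: {Eta, Kappa}
Walk up from Theta: Theta (not in ancestors of Lambda), Kappa (in ancestors of Lambda), Eta (in ancestors of Lambda)
Deepest common ancestor (LCA) = Kappa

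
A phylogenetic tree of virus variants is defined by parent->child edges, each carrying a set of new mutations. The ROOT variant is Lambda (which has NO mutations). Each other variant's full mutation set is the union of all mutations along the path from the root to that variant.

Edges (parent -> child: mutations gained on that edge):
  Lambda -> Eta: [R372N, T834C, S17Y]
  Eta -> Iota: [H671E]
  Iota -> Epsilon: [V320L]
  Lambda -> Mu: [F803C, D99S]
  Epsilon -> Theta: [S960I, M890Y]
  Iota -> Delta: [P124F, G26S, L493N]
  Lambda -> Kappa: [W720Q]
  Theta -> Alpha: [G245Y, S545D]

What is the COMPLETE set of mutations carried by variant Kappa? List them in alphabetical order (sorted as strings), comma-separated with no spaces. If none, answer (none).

At Lambda: gained [] -> total []
At Kappa: gained ['W720Q'] -> total ['W720Q']

Answer: W720Q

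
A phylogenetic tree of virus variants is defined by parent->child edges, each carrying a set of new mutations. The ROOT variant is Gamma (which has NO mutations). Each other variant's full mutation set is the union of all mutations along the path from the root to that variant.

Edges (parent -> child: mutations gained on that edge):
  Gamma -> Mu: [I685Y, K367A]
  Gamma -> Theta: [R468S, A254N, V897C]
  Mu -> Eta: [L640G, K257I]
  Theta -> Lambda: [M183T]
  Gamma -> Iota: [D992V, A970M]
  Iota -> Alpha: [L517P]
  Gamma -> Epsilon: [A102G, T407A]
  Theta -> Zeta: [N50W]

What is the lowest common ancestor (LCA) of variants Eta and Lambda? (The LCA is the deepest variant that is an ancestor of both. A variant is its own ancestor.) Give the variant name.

Answer: Gamma

Derivation:
Path from root to Eta: Gamma -> Mu -> Eta
  ancestors of Eta: {Gamma, Mu, Eta}
Path from root to Lambda: Gamma -> Theta -> Lambda
  ancestors of Lambda: {Gamma, Theta, Lambda}
Common ancestors: {Gamma}
Walk up from Lambda: Lambda (not in ancestors of Eta), Theta (not in ancestors of Eta), Gamma (in ancestors of Eta)
Deepest common ancestor (LCA) = Gamma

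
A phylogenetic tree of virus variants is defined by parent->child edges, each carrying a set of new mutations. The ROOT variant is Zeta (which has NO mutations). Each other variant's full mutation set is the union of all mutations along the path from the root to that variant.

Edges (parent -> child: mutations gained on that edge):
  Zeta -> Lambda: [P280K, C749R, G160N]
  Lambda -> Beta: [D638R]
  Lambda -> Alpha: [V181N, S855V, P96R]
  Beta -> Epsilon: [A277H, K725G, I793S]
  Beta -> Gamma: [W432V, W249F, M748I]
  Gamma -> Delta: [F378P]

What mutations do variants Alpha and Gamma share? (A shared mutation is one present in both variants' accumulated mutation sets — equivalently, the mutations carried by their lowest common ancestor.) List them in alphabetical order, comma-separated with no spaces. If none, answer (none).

Accumulating mutations along path to Alpha:
  At Zeta: gained [] -> total []
  At Lambda: gained ['P280K', 'C749R', 'G160N'] -> total ['C749R', 'G160N', 'P280K']
  At Alpha: gained ['V181N', 'S855V', 'P96R'] -> total ['C749R', 'G160N', 'P280K', 'P96R', 'S855V', 'V181N']
Mutations(Alpha) = ['C749R', 'G160N', 'P280K', 'P96R', 'S855V', 'V181N']
Accumulating mutations along path to Gamma:
  At Zeta: gained [] -> total []
  At Lambda: gained ['P280K', 'C749R', 'G160N'] -> total ['C749R', 'G160N', 'P280K']
  At Beta: gained ['D638R'] -> total ['C749R', 'D638R', 'G160N', 'P280K']
  At Gamma: gained ['W432V', 'W249F', 'M748I'] -> total ['C749R', 'D638R', 'G160N', 'M748I', 'P280K', 'W249F', 'W432V']
Mutations(Gamma) = ['C749R', 'D638R', 'G160N', 'M748I', 'P280K', 'W249F', 'W432V']
Intersection: ['C749R', 'G160N', 'P280K', 'P96R', 'S855V', 'V181N'] ∩ ['C749R', 'D638R', 'G160N', 'M748I', 'P280K', 'W249F', 'W432V'] = ['C749R', 'G160N', 'P280K']

Answer: C749R,G160N,P280K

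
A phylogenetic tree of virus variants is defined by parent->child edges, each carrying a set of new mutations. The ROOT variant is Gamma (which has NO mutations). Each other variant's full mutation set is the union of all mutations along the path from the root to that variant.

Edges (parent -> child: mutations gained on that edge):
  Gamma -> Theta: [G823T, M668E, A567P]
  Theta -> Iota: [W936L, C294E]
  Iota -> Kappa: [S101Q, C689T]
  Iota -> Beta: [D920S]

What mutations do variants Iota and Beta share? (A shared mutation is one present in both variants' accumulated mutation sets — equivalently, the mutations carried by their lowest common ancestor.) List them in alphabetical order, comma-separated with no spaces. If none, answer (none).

Accumulating mutations along path to Iota:
  At Gamma: gained [] -> total []
  At Theta: gained ['G823T', 'M668E', 'A567P'] -> total ['A567P', 'G823T', 'M668E']
  At Iota: gained ['W936L', 'C294E'] -> total ['A567P', 'C294E', 'G823T', 'M668E', 'W936L']
Mutations(Iota) = ['A567P', 'C294E', 'G823T', 'M668E', 'W936L']
Accumulating mutations along path to Beta:
  At Gamma: gained [] -> total []
  At Theta: gained ['G823T', 'M668E', 'A567P'] -> total ['A567P', 'G823T', 'M668E']
  At Iota: gained ['W936L', 'C294E'] -> total ['A567P', 'C294E', 'G823T', 'M668E', 'W936L']
  At Beta: gained ['D920S'] -> total ['A567P', 'C294E', 'D920S', 'G823T', 'M668E', 'W936L']
Mutations(Beta) = ['A567P', 'C294E', 'D920S', 'G823T', 'M668E', 'W936L']
Intersection: ['A567P', 'C294E', 'G823T', 'M668E', 'W936L'] ∩ ['A567P', 'C294E', 'D920S', 'G823T', 'M668E', 'W936L'] = ['A567P', 'C294E', 'G823T', 'M668E', 'W936L']

Answer: A567P,C294E,G823T,M668E,W936L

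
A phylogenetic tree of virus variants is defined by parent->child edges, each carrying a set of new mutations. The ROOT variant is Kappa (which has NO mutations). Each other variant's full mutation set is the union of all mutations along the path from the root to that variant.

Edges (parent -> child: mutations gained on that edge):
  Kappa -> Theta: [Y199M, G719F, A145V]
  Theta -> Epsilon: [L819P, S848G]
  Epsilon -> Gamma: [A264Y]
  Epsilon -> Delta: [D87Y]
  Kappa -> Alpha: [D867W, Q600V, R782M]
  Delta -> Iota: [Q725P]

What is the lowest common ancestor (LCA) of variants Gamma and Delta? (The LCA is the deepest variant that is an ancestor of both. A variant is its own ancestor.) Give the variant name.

Answer: Epsilon

Derivation:
Path from root to Gamma: Kappa -> Theta -> Epsilon -> Gamma
  ancestors of Gamma: {Kappa, Theta, Epsilon, Gamma}
Path from root to Delta: Kappa -> Theta -> Epsilon -> Delta
  ancestors of Delta: {Kappa, Theta, Epsilon, Delta}
Common ancestors: {Kappa, Theta, Epsilon}
Walk up from Delta: Delta (not in ancestors of Gamma), Epsilon (in ancestors of Gamma), Theta (in ancestors of Gamma), Kappa (in ancestors of Gamma)
Deepest common ancestor (LCA) = Epsilon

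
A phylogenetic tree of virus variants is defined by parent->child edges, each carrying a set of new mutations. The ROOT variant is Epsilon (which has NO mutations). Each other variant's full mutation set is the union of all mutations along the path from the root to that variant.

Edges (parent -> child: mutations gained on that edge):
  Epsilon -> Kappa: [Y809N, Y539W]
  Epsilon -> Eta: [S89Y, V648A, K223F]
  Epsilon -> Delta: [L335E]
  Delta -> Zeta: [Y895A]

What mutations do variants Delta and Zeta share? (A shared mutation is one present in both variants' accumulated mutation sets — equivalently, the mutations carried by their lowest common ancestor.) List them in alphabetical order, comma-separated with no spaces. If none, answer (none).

Answer: L335E

Derivation:
Accumulating mutations along path to Delta:
  At Epsilon: gained [] -> total []
  At Delta: gained ['L335E'] -> total ['L335E']
Mutations(Delta) = ['L335E']
Accumulating mutations along path to Zeta:
  At Epsilon: gained [] -> total []
  At Delta: gained ['L335E'] -> total ['L335E']
  At Zeta: gained ['Y895A'] -> total ['L335E', 'Y895A']
Mutations(Zeta) = ['L335E', 'Y895A']
Intersection: ['L335E'] ∩ ['L335E', 'Y895A'] = ['L335E']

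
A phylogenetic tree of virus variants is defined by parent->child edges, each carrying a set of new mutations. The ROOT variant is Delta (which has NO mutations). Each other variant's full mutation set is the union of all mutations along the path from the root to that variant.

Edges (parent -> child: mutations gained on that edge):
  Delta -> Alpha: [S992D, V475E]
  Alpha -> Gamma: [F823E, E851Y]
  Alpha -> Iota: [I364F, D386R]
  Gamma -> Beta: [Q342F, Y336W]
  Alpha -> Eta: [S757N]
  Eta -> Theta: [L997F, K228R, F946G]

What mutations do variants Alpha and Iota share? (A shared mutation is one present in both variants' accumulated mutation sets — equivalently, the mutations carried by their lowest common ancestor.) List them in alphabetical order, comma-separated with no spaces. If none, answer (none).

Answer: S992D,V475E

Derivation:
Accumulating mutations along path to Alpha:
  At Delta: gained [] -> total []
  At Alpha: gained ['S992D', 'V475E'] -> total ['S992D', 'V475E']
Mutations(Alpha) = ['S992D', 'V475E']
Accumulating mutations along path to Iota:
  At Delta: gained [] -> total []
  At Alpha: gained ['S992D', 'V475E'] -> total ['S992D', 'V475E']
  At Iota: gained ['I364F', 'D386R'] -> total ['D386R', 'I364F', 'S992D', 'V475E']
Mutations(Iota) = ['D386R', 'I364F', 'S992D', 'V475E']
Intersection: ['S992D', 'V475E'] ∩ ['D386R', 'I364F', 'S992D', 'V475E'] = ['S992D', 'V475E']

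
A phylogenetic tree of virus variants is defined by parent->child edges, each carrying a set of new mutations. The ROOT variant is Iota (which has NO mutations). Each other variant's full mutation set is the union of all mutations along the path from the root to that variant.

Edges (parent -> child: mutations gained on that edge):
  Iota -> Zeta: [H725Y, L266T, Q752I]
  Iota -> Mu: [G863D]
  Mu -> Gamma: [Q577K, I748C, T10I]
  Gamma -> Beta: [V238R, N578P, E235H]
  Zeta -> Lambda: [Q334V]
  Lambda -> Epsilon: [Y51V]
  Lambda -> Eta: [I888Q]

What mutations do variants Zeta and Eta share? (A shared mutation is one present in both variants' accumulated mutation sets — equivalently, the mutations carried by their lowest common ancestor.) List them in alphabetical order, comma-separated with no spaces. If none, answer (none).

Accumulating mutations along path to Zeta:
  At Iota: gained [] -> total []
  At Zeta: gained ['H725Y', 'L266T', 'Q752I'] -> total ['H725Y', 'L266T', 'Q752I']
Mutations(Zeta) = ['H725Y', 'L266T', 'Q752I']
Accumulating mutations along path to Eta:
  At Iota: gained [] -> total []
  At Zeta: gained ['H725Y', 'L266T', 'Q752I'] -> total ['H725Y', 'L266T', 'Q752I']
  At Lambda: gained ['Q334V'] -> total ['H725Y', 'L266T', 'Q334V', 'Q752I']
  At Eta: gained ['I888Q'] -> total ['H725Y', 'I888Q', 'L266T', 'Q334V', 'Q752I']
Mutations(Eta) = ['H725Y', 'I888Q', 'L266T', 'Q334V', 'Q752I']
Intersection: ['H725Y', 'L266T', 'Q752I'] ∩ ['H725Y', 'I888Q', 'L266T', 'Q334V', 'Q752I'] = ['H725Y', 'L266T', 'Q752I']

Answer: H725Y,L266T,Q752I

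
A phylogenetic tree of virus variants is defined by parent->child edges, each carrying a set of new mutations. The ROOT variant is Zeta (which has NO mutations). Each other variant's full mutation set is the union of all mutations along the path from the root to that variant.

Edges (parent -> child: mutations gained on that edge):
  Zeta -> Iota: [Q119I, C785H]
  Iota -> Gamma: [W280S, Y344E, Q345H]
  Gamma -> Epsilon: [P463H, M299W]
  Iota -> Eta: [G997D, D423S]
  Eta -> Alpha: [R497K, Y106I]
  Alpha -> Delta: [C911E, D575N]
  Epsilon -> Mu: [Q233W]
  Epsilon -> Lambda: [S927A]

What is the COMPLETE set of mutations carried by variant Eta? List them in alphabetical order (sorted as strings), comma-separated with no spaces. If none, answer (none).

Answer: C785H,D423S,G997D,Q119I

Derivation:
At Zeta: gained [] -> total []
At Iota: gained ['Q119I', 'C785H'] -> total ['C785H', 'Q119I']
At Eta: gained ['G997D', 'D423S'] -> total ['C785H', 'D423S', 'G997D', 'Q119I']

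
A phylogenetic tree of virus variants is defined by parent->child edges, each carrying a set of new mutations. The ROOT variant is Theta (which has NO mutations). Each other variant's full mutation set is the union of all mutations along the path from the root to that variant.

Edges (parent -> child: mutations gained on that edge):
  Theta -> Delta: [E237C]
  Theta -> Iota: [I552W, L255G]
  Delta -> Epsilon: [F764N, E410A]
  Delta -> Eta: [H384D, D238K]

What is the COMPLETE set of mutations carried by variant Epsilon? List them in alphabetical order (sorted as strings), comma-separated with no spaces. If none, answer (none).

Answer: E237C,E410A,F764N

Derivation:
At Theta: gained [] -> total []
At Delta: gained ['E237C'] -> total ['E237C']
At Epsilon: gained ['F764N', 'E410A'] -> total ['E237C', 'E410A', 'F764N']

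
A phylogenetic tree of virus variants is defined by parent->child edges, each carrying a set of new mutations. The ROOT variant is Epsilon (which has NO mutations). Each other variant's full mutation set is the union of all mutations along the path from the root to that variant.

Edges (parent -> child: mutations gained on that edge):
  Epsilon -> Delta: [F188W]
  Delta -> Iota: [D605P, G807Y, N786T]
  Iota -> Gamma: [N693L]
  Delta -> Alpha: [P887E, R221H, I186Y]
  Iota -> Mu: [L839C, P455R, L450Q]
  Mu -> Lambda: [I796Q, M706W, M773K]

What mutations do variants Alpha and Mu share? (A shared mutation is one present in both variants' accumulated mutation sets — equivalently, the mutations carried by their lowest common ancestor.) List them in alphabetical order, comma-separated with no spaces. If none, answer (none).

Answer: F188W

Derivation:
Accumulating mutations along path to Alpha:
  At Epsilon: gained [] -> total []
  At Delta: gained ['F188W'] -> total ['F188W']
  At Alpha: gained ['P887E', 'R221H', 'I186Y'] -> total ['F188W', 'I186Y', 'P887E', 'R221H']
Mutations(Alpha) = ['F188W', 'I186Y', 'P887E', 'R221H']
Accumulating mutations along path to Mu:
  At Epsilon: gained [] -> total []
  At Delta: gained ['F188W'] -> total ['F188W']
  At Iota: gained ['D605P', 'G807Y', 'N786T'] -> total ['D605P', 'F188W', 'G807Y', 'N786T']
  At Mu: gained ['L839C', 'P455R', 'L450Q'] -> total ['D605P', 'F188W', 'G807Y', 'L450Q', 'L839C', 'N786T', 'P455R']
Mutations(Mu) = ['D605P', 'F188W', 'G807Y', 'L450Q', 'L839C', 'N786T', 'P455R']
Intersection: ['F188W', 'I186Y', 'P887E', 'R221H'] ∩ ['D605P', 'F188W', 'G807Y', 'L450Q', 'L839C', 'N786T', 'P455R'] = ['F188W']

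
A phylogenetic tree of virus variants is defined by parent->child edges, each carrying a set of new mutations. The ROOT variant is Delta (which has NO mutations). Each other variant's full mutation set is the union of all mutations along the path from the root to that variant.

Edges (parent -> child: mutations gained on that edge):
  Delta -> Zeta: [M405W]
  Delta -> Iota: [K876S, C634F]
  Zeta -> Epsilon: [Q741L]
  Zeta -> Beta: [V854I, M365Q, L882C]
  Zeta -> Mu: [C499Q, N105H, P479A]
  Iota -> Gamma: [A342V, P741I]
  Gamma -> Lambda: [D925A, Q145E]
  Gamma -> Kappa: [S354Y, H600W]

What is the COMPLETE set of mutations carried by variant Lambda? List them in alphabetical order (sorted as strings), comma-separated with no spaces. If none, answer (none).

Answer: A342V,C634F,D925A,K876S,P741I,Q145E

Derivation:
At Delta: gained [] -> total []
At Iota: gained ['K876S', 'C634F'] -> total ['C634F', 'K876S']
At Gamma: gained ['A342V', 'P741I'] -> total ['A342V', 'C634F', 'K876S', 'P741I']
At Lambda: gained ['D925A', 'Q145E'] -> total ['A342V', 'C634F', 'D925A', 'K876S', 'P741I', 'Q145E']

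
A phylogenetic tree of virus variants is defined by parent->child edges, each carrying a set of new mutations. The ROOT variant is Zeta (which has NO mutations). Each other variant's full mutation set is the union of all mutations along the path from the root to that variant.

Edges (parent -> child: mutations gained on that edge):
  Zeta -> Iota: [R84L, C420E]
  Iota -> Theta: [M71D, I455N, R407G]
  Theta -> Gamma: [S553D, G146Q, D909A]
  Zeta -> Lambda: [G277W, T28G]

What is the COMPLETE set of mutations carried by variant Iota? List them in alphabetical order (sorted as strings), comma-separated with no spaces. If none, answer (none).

At Zeta: gained [] -> total []
At Iota: gained ['R84L', 'C420E'] -> total ['C420E', 'R84L']

Answer: C420E,R84L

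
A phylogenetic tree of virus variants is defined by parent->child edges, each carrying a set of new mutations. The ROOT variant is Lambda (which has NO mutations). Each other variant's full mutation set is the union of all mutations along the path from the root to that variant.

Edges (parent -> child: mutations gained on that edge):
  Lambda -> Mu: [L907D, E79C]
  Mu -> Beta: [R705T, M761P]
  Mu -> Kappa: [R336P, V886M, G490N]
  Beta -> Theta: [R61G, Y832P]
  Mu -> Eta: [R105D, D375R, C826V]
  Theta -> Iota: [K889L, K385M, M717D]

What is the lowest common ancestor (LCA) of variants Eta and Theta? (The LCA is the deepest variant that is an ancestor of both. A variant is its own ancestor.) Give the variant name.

Path from root to Eta: Lambda -> Mu -> Eta
  ancestors of Eta: {Lambda, Mu, Eta}
Path from root to Theta: Lambda -> Mu -> Beta -> Theta
  ancestors of Theta: {Lambda, Mu, Beta, Theta}
Common ancestors: {Lambda, Mu}
Walk up from Theta: Theta (not in ancestors of Eta), Beta (not in ancestors of Eta), Mu (in ancestors of Eta), Lambda (in ancestors of Eta)
Deepest common ancestor (LCA) = Mu

Answer: Mu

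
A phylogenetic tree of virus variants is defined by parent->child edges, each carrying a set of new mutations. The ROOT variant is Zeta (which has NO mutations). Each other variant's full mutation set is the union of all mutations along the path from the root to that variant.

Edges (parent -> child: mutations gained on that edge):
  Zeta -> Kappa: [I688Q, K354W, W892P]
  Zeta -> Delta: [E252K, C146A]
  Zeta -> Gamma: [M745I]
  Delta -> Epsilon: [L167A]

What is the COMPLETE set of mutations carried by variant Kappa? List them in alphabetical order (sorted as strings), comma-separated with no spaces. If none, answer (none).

At Zeta: gained [] -> total []
At Kappa: gained ['I688Q', 'K354W', 'W892P'] -> total ['I688Q', 'K354W', 'W892P']

Answer: I688Q,K354W,W892P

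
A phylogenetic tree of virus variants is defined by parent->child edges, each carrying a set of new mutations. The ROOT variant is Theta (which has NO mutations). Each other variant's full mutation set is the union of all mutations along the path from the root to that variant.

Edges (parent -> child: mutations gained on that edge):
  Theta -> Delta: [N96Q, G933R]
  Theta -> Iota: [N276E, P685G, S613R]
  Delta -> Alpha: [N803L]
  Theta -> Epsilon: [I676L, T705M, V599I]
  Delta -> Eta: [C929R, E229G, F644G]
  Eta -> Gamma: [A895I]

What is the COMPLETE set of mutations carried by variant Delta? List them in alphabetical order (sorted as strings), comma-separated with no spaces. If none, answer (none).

Answer: G933R,N96Q

Derivation:
At Theta: gained [] -> total []
At Delta: gained ['N96Q', 'G933R'] -> total ['G933R', 'N96Q']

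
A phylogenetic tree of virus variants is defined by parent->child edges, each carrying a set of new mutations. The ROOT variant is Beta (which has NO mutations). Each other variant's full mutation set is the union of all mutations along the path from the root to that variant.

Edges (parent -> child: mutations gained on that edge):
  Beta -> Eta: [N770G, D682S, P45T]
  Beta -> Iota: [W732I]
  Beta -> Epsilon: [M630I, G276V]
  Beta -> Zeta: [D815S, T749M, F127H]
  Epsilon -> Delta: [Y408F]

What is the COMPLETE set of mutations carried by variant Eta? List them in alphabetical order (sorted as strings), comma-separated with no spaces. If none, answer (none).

At Beta: gained [] -> total []
At Eta: gained ['N770G', 'D682S', 'P45T'] -> total ['D682S', 'N770G', 'P45T']

Answer: D682S,N770G,P45T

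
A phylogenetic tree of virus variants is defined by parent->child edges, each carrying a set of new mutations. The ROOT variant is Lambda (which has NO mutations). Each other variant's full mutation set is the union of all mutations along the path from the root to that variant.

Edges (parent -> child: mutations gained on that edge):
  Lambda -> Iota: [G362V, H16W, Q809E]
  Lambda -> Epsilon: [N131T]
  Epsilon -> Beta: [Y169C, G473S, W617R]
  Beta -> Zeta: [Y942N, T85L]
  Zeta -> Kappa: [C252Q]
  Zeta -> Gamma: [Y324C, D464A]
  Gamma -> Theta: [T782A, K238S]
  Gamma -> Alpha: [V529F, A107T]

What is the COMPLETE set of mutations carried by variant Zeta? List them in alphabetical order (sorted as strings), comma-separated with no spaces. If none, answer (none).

Answer: G473S,N131T,T85L,W617R,Y169C,Y942N

Derivation:
At Lambda: gained [] -> total []
At Epsilon: gained ['N131T'] -> total ['N131T']
At Beta: gained ['Y169C', 'G473S', 'W617R'] -> total ['G473S', 'N131T', 'W617R', 'Y169C']
At Zeta: gained ['Y942N', 'T85L'] -> total ['G473S', 'N131T', 'T85L', 'W617R', 'Y169C', 'Y942N']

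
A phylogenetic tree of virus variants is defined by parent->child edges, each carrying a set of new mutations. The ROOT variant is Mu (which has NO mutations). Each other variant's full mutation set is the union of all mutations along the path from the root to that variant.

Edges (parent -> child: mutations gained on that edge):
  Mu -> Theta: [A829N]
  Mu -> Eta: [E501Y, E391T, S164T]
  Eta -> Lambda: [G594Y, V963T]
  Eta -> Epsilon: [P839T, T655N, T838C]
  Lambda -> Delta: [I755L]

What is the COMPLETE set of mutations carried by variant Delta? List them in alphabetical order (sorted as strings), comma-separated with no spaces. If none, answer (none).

At Mu: gained [] -> total []
At Eta: gained ['E501Y', 'E391T', 'S164T'] -> total ['E391T', 'E501Y', 'S164T']
At Lambda: gained ['G594Y', 'V963T'] -> total ['E391T', 'E501Y', 'G594Y', 'S164T', 'V963T']
At Delta: gained ['I755L'] -> total ['E391T', 'E501Y', 'G594Y', 'I755L', 'S164T', 'V963T']

Answer: E391T,E501Y,G594Y,I755L,S164T,V963T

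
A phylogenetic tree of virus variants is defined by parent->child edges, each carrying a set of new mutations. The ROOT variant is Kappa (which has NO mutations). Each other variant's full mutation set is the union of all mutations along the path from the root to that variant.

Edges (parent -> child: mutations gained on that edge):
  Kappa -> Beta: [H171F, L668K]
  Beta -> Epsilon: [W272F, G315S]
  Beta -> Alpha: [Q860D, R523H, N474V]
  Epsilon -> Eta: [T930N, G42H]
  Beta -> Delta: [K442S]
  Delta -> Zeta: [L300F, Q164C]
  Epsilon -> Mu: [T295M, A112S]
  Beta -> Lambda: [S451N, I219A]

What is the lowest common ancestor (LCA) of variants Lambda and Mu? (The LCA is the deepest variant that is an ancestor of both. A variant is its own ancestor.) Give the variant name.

Path from root to Lambda: Kappa -> Beta -> Lambda
  ancestors of Lambda: {Kappa, Beta, Lambda}
Path from root to Mu: Kappa -> Beta -> Epsilon -> Mu
  ancestors of Mu: {Kappa, Beta, Epsilon, Mu}
Common ancestors: {Kappa, Beta}
Walk up from Mu: Mu (not in ancestors of Lambda), Epsilon (not in ancestors of Lambda), Beta (in ancestors of Lambda), Kappa (in ancestors of Lambda)
Deepest common ancestor (LCA) = Beta

Answer: Beta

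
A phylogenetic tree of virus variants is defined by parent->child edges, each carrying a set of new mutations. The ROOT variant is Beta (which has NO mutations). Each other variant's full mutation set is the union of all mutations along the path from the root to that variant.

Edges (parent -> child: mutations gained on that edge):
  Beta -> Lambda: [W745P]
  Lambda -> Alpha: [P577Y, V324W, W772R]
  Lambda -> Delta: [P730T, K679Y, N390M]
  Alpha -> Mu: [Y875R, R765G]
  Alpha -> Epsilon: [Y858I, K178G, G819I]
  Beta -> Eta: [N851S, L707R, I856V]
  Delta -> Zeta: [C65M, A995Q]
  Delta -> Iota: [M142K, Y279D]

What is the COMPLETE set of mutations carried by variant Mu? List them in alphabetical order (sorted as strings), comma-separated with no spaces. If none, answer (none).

Answer: P577Y,R765G,V324W,W745P,W772R,Y875R

Derivation:
At Beta: gained [] -> total []
At Lambda: gained ['W745P'] -> total ['W745P']
At Alpha: gained ['P577Y', 'V324W', 'W772R'] -> total ['P577Y', 'V324W', 'W745P', 'W772R']
At Mu: gained ['Y875R', 'R765G'] -> total ['P577Y', 'R765G', 'V324W', 'W745P', 'W772R', 'Y875R']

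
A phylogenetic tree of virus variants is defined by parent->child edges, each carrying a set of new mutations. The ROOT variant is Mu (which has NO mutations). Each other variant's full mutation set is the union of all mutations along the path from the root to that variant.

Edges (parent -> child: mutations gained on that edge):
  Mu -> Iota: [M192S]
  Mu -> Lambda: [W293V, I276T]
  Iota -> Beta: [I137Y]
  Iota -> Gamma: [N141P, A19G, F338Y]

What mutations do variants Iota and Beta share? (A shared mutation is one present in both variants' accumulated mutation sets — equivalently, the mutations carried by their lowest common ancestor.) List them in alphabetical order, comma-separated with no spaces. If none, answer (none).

Accumulating mutations along path to Iota:
  At Mu: gained [] -> total []
  At Iota: gained ['M192S'] -> total ['M192S']
Mutations(Iota) = ['M192S']
Accumulating mutations along path to Beta:
  At Mu: gained [] -> total []
  At Iota: gained ['M192S'] -> total ['M192S']
  At Beta: gained ['I137Y'] -> total ['I137Y', 'M192S']
Mutations(Beta) = ['I137Y', 'M192S']
Intersection: ['M192S'] ∩ ['I137Y', 'M192S'] = ['M192S']

Answer: M192S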